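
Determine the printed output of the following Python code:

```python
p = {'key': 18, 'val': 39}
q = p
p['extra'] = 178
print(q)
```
{'key': 18, 'val': 39, 'extra': 178}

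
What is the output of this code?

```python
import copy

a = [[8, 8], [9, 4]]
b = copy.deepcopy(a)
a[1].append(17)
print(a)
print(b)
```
[[8, 8], [9, 4, 17]]
[[8, 8], [9, 4]]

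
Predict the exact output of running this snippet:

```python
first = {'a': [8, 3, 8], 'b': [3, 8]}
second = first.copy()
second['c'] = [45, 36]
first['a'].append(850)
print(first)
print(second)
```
{'a': [8, 3, 8, 850], 'b': [3, 8]}
{'a': [8, 3, 8, 850], 'b': [3, 8], 'c': [45, 36]}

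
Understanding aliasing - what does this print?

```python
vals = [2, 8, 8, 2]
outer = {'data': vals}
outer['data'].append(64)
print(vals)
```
[2, 8, 8, 2, 64]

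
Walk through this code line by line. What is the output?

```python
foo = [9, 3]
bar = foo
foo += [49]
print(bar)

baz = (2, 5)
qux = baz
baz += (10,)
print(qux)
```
[9, 3, 49]
(2, 5)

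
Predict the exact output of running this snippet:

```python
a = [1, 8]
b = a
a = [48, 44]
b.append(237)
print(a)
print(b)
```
[48, 44]
[1, 8, 237]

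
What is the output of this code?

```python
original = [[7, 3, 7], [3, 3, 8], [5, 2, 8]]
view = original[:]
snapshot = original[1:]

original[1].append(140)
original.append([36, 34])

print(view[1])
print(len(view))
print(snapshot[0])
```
[3, 3, 8, 140]
3
[3, 3, 8, 140]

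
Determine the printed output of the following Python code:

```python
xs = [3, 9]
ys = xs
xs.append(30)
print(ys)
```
[3, 9, 30]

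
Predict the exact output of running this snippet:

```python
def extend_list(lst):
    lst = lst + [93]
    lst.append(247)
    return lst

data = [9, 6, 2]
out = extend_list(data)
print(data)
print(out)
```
[9, 6, 2]
[9, 6, 2, 93, 247]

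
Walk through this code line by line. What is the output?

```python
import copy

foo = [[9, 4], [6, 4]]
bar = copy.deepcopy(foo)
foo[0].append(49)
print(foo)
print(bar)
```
[[9, 4, 49], [6, 4]]
[[9, 4], [6, 4]]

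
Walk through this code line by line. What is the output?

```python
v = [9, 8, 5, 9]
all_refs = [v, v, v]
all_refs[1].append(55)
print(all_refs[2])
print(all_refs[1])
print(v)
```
[9, 8, 5, 9, 55]
[9, 8, 5, 9, 55]
[9, 8, 5, 9, 55]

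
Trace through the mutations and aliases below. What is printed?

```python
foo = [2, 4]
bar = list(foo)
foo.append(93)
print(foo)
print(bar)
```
[2, 4, 93]
[2, 4]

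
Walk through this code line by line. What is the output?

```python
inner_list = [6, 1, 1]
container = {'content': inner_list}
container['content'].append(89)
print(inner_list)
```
[6, 1, 1, 89]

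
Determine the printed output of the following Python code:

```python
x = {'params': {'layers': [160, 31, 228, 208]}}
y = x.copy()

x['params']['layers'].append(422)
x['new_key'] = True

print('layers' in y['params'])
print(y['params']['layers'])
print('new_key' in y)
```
True
[160, 31, 228, 208, 422]
False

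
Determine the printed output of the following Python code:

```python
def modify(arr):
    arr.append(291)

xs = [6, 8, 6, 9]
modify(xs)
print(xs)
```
[6, 8, 6, 9, 291]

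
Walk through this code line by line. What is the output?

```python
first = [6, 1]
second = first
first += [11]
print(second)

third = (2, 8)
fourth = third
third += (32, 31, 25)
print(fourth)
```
[6, 1, 11]
(2, 8)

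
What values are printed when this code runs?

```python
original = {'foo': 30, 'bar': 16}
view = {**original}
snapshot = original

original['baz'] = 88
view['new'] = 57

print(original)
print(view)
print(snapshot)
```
{'foo': 30, 'bar': 16, 'baz': 88}
{'foo': 30, 'bar': 16, 'new': 57}
{'foo': 30, 'bar': 16, 'baz': 88}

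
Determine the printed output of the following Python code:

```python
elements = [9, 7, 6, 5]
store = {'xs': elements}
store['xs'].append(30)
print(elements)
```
[9, 7, 6, 5, 30]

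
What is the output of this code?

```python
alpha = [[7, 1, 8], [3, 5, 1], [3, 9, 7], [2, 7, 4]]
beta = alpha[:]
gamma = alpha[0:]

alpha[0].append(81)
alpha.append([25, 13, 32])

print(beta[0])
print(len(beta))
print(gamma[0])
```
[7, 1, 8, 81]
4
[7, 1, 8, 81]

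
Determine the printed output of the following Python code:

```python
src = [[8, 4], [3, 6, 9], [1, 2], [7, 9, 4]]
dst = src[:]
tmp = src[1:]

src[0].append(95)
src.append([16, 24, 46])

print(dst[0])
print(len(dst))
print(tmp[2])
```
[8, 4, 95]
4
[7, 9, 4]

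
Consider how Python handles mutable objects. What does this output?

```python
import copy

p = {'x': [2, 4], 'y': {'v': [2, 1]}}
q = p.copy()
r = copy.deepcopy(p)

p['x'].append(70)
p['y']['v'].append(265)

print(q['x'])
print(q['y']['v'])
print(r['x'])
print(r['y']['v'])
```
[2, 4, 70]
[2, 1, 265]
[2, 4]
[2, 1]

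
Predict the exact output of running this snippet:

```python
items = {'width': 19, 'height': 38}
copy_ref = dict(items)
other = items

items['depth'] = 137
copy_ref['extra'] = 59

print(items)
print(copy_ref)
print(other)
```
{'width': 19, 'height': 38, 'depth': 137}
{'width': 19, 'height': 38, 'extra': 59}
{'width': 19, 'height': 38, 'depth': 137}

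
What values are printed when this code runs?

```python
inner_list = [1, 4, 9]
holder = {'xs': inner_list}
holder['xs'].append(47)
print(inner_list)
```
[1, 4, 9, 47]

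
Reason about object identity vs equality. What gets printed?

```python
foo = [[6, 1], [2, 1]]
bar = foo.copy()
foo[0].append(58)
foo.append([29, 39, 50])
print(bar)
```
[[6, 1, 58], [2, 1]]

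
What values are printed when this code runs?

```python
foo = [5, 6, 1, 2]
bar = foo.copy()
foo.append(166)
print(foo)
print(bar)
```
[5, 6, 1, 2, 166]
[5, 6, 1, 2]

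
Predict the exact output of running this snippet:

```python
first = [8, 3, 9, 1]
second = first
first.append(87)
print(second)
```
[8, 3, 9, 1, 87]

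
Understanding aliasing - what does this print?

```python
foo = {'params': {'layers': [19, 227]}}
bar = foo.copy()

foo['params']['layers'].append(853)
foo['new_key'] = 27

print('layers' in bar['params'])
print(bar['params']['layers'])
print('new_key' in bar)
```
True
[19, 227, 853]
False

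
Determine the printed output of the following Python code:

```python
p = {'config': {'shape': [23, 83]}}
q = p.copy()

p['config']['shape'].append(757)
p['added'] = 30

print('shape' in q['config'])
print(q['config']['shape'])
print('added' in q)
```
True
[23, 83, 757]
False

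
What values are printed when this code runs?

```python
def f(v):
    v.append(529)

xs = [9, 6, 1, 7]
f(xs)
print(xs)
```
[9, 6, 1, 7, 529]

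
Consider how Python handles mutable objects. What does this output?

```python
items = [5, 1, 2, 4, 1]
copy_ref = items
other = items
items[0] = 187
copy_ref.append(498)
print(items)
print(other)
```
[187, 1, 2, 4, 1, 498]
[187, 1, 2, 4, 1, 498]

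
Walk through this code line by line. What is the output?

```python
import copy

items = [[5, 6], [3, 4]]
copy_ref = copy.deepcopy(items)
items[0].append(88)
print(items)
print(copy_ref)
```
[[5, 6, 88], [3, 4]]
[[5, 6], [3, 4]]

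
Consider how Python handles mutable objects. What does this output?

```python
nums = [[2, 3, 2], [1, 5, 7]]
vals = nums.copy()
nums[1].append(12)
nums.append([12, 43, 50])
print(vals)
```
[[2, 3, 2], [1, 5, 7, 12]]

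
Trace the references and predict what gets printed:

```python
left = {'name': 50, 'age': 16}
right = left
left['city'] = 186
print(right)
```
{'name': 50, 'age': 16, 'city': 186}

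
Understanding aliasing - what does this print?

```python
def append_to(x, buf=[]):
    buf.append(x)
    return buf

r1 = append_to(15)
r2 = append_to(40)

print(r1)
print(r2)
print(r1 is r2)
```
[15, 40]
[15, 40]
True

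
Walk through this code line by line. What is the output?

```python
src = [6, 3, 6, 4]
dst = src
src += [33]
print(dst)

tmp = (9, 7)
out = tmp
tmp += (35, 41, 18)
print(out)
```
[6, 3, 6, 4, 33]
(9, 7)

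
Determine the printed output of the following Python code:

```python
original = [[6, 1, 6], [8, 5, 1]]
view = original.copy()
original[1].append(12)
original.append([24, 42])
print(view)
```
[[6, 1, 6], [8, 5, 1, 12]]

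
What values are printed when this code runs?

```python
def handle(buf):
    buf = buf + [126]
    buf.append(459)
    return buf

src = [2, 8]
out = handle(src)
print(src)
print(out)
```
[2, 8]
[2, 8, 126, 459]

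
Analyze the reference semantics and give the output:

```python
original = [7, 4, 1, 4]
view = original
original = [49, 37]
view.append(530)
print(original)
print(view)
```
[49, 37]
[7, 4, 1, 4, 530]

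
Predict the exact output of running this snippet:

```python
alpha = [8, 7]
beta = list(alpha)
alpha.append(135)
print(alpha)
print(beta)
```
[8, 7, 135]
[8, 7]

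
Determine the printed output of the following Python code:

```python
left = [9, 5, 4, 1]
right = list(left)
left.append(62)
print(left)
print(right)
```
[9, 5, 4, 1, 62]
[9, 5, 4, 1]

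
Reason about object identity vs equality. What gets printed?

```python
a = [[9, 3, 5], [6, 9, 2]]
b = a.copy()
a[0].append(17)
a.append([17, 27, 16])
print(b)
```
[[9, 3, 5, 17], [6, 9, 2]]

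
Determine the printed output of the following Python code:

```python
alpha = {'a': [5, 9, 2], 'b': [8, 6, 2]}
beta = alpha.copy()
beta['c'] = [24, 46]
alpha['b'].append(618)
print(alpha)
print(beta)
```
{'a': [5, 9, 2], 'b': [8, 6, 2, 618]}
{'a': [5, 9, 2], 'b': [8, 6, 2, 618], 'c': [24, 46]}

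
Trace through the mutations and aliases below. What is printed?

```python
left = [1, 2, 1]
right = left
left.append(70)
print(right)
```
[1, 2, 1, 70]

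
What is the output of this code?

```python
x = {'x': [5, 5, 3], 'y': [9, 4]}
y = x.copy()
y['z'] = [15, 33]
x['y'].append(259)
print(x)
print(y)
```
{'x': [5, 5, 3], 'y': [9, 4, 259]}
{'x': [5, 5, 3], 'y': [9, 4, 259], 'z': [15, 33]}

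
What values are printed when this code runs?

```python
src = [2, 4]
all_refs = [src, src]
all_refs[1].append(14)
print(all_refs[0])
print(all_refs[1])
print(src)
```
[2, 4, 14]
[2, 4, 14]
[2, 4, 14]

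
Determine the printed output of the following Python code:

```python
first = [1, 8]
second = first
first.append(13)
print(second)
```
[1, 8, 13]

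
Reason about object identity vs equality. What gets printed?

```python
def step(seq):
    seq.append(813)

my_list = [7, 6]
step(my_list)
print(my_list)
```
[7, 6, 813]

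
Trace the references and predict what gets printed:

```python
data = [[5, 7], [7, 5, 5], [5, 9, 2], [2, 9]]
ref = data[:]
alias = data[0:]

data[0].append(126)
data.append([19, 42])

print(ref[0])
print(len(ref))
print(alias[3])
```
[5, 7, 126]
4
[2, 9]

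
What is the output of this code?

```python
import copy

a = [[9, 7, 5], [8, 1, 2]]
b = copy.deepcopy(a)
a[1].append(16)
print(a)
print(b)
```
[[9, 7, 5], [8, 1, 2, 16]]
[[9, 7, 5], [8, 1, 2]]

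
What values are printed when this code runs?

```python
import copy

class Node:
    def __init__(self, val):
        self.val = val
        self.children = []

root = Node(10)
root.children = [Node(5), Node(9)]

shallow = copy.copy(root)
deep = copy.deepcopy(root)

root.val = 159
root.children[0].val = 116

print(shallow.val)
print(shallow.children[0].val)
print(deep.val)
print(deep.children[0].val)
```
10
116
10
5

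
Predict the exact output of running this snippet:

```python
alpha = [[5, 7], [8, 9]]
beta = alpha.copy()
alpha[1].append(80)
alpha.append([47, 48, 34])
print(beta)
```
[[5, 7], [8, 9, 80]]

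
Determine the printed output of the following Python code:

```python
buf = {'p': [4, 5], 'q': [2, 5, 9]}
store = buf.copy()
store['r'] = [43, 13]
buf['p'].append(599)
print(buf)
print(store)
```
{'p': [4, 5, 599], 'q': [2, 5, 9]}
{'p': [4, 5, 599], 'q': [2, 5, 9], 'r': [43, 13]}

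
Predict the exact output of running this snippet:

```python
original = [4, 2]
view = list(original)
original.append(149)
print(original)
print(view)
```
[4, 2, 149]
[4, 2]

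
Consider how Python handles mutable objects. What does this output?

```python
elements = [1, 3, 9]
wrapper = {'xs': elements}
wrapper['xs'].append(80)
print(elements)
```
[1, 3, 9, 80]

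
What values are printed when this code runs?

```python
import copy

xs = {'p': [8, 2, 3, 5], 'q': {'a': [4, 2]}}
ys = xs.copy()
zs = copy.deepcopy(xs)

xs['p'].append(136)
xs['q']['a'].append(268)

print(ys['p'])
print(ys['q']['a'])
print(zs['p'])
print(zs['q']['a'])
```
[8, 2, 3, 5, 136]
[4, 2, 268]
[8, 2, 3, 5]
[4, 2]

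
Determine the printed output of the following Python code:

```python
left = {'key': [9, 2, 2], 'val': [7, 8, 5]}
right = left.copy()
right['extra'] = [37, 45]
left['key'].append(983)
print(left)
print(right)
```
{'key': [9, 2, 2, 983], 'val': [7, 8, 5]}
{'key': [9, 2, 2, 983], 'val': [7, 8, 5], 'extra': [37, 45]}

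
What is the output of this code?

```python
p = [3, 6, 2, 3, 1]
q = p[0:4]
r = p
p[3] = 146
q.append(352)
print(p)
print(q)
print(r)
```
[3, 6, 2, 146, 1]
[3, 6, 2, 3, 352]
[3, 6, 2, 146, 1]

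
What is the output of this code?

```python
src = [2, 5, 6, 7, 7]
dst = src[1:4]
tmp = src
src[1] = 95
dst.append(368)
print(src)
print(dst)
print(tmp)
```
[2, 95, 6, 7, 7]
[5, 6, 7, 368]
[2, 95, 6, 7, 7]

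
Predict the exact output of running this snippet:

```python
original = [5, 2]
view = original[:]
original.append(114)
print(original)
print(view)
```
[5, 2, 114]
[5, 2]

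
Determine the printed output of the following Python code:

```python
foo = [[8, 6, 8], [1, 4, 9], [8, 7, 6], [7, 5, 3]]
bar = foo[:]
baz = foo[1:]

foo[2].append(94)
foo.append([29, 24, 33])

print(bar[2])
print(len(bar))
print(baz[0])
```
[8, 7, 6, 94]
4
[1, 4, 9]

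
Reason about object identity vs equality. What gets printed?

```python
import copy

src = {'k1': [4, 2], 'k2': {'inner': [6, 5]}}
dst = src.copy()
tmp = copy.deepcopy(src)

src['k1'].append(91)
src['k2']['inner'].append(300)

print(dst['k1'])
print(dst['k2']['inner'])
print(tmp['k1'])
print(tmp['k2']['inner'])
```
[4, 2, 91]
[6, 5, 300]
[4, 2]
[6, 5]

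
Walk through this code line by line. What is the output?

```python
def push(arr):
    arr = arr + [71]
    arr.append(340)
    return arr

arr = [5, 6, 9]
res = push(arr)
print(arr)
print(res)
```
[5, 6, 9]
[5, 6, 9, 71, 340]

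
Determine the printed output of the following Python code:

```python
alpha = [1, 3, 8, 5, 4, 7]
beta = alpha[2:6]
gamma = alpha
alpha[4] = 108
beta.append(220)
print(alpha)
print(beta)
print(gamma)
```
[1, 3, 8, 5, 108, 7]
[8, 5, 4, 7, 220]
[1, 3, 8, 5, 108, 7]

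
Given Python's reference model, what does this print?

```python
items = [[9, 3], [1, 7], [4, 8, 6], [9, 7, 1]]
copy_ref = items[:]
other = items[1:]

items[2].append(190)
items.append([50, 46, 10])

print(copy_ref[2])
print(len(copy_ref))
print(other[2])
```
[4, 8, 6, 190]
4
[9, 7, 1]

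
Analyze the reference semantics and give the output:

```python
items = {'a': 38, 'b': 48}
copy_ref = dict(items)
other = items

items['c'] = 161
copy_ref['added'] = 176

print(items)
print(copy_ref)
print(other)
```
{'a': 38, 'b': 48, 'c': 161}
{'a': 38, 'b': 48, 'added': 176}
{'a': 38, 'b': 48, 'c': 161}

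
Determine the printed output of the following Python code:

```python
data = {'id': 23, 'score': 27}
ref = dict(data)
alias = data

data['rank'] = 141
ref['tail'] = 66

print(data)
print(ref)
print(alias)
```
{'id': 23, 'score': 27, 'rank': 141}
{'id': 23, 'score': 27, 'tail': 66}
{'id': 23, 'score': 27, 'rank': 141}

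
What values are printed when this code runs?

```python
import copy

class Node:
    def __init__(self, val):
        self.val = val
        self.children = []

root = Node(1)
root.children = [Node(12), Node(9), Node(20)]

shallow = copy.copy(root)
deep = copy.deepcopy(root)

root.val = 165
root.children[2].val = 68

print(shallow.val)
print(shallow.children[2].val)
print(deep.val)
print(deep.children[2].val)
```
1
68
1
20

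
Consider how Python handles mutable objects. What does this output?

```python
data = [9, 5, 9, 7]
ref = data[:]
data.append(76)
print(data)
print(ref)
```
[9, 5, 9, 7, 76]
[9, 5, 9, 7]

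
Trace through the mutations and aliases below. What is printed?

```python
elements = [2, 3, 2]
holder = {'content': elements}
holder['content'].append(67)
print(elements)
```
[2, 3, 2, 67]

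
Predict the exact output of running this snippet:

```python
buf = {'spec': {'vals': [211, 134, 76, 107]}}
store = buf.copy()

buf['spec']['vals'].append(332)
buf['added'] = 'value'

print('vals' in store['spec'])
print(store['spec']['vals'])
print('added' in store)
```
True
[211, 134, 76, 107, 332]
False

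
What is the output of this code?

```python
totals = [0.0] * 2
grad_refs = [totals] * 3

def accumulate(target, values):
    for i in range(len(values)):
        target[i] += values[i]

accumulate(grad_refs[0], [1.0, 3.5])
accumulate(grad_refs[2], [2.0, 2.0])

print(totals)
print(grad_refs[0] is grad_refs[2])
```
[3.0, 5.5]
True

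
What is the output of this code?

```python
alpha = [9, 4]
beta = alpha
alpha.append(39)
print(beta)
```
[9, 4, 39]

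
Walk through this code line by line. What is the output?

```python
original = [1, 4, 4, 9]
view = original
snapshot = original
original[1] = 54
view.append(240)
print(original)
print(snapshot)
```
[1, 54, 4, 9, 240]
[1, 54, 4, 9, 240]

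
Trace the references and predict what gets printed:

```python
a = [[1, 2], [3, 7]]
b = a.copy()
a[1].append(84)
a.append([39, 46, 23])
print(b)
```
[[1, 2], [3, 7, 84]]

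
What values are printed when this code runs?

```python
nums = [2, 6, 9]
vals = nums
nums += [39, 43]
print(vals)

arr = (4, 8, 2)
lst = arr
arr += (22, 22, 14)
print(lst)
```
[2, 6, 9, 39, 43]
(4, 8, 2)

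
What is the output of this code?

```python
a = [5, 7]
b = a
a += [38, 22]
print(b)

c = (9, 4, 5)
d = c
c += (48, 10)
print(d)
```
[5, 7, 38, 22]
(9, 4, 5)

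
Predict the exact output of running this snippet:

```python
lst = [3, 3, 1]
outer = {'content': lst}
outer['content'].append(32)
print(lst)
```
[3, 3, 1, 32]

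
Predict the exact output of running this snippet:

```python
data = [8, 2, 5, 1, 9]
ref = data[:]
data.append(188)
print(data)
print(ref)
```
[8, 2, 5, 1, 9, 188]
[8, 2, 5, 1, 9]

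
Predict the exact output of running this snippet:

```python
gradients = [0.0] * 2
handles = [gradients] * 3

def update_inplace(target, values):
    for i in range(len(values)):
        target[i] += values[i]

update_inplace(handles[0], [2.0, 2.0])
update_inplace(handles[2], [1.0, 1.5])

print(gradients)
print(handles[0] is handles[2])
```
[3.0, 3.5]
True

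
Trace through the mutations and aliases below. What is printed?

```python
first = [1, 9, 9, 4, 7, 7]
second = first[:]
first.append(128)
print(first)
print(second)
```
[1, 9, 9, 4, 7, 7, 128]
[1, 9, 9, 4, 7, 7]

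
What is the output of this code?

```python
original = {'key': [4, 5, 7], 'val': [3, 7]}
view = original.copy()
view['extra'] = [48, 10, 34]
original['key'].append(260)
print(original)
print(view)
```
{'key': [4, 5, 7, 260], 'val': [3, 7]}
{'key': [4, 5, 7, 260], 'val': [3, 7], 'extra': [48, 10, 34]}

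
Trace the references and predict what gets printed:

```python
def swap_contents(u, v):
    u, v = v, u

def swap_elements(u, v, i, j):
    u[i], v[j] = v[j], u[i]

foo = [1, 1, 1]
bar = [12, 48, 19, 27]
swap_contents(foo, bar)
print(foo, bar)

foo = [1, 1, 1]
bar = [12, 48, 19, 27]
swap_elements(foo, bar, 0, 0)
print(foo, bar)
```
[1, 1, 1] [12, 48, 19, 27]
[12, 1, 1] [1, 48, 19, 27]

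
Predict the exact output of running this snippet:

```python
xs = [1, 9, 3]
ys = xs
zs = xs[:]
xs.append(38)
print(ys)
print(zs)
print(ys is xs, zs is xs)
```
[1, 9, 3, 38]
[1, 9, 3]
True False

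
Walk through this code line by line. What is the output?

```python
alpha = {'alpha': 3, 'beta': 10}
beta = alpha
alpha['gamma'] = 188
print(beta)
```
{'alpha': 3, 'beta': 10, 'gamma': 188}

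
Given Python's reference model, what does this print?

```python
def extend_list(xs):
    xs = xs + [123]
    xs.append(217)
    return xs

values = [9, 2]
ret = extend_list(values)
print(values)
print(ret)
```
[9, 2]
[9, 2, 123, 217]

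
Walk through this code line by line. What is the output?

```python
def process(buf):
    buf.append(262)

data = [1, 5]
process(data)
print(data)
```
[1, 5, 262]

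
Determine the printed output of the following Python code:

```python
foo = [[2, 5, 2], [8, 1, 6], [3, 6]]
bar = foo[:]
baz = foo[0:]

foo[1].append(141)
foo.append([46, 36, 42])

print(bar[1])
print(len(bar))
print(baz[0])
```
[8, 1, 6, 141]
3
[2, 5, 2]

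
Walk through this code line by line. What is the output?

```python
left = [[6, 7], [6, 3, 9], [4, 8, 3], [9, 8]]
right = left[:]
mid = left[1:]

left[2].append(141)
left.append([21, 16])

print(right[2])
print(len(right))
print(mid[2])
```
[4, 8, 3, 141]
4
[9, 8]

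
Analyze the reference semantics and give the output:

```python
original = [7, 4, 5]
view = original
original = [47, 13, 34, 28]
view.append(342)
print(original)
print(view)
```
[47, 13, 34, 28]
[7, 4, 5, 342]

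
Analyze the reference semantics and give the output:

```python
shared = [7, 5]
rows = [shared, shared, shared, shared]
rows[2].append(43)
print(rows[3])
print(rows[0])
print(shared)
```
[7, 5, 43]
[7, 5, 43]
[7, 5, 43]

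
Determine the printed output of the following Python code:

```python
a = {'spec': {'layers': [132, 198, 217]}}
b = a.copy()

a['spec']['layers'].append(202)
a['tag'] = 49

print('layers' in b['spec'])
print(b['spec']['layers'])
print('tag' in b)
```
True
[132, 198, 217, 202]
False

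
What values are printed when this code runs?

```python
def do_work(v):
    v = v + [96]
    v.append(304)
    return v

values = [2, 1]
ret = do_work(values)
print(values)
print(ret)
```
[2, 1]
[2, 1, 96, 304]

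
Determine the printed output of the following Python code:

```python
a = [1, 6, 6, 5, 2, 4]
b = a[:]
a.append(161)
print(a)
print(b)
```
[1, 6, 6, 5, 2, 4, 161]
[1, 6, 6, 5, 2, 4]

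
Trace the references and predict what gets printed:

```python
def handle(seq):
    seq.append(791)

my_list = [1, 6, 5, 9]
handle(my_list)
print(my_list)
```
[1, 6, 5, 9, 791]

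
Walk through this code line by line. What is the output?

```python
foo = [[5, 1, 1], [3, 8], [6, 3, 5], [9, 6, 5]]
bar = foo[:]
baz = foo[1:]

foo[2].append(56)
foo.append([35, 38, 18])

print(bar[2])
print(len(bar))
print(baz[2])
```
[6, 3, 5, 56]
4
[9, 6, 5]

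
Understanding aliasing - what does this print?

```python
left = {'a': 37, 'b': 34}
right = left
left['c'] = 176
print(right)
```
{'a': 37, 'b': 34, 'c': 176}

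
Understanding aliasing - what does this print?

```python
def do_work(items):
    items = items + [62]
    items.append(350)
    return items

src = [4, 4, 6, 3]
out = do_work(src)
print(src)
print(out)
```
[4, 4, 6, 3]
[4, 4, 6, 3, 62, 350]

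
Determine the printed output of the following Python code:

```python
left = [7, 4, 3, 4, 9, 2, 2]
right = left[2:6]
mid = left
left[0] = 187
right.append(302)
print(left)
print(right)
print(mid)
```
[187, 4, 3, 4, 9, 2, 2]
[3, 4, 9, 2, 302]
[187, 4, 3, 4, 9, 2, 2]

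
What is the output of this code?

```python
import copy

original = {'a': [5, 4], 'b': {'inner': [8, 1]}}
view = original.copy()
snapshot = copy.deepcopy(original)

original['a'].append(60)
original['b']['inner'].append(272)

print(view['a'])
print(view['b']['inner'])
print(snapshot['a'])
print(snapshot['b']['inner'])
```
[5, 4, 60]
[8, 1, 272]
[5, 4]
[8, 1]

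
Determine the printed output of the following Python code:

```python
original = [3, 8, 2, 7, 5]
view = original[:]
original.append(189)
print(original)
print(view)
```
[3, 8, 2, 7, 5, 189]
[3, 8, 2, 7, 5]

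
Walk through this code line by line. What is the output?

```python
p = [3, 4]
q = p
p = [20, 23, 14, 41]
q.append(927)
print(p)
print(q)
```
[20, 23, 14, 41]
[3, 4, 927]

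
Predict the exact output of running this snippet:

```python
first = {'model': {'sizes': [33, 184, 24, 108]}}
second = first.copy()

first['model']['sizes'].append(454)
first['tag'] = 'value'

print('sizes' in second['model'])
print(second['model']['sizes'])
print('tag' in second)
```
True
[33, 184, 24, 108, 454]
False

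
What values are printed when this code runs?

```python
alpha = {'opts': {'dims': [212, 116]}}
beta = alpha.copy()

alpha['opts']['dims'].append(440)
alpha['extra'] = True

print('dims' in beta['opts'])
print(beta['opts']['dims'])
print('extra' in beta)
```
True
[212, 116, 440]
False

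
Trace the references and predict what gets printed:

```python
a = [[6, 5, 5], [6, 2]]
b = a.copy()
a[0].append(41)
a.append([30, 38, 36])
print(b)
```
[[6, 5, 5, 41], [6, 2]]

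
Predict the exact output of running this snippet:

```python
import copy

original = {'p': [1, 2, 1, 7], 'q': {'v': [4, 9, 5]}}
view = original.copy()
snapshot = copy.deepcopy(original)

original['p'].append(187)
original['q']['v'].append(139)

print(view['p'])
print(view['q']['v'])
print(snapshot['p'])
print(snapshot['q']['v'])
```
[1, 2, 1, 7, 187]
[4, 9, 5, 139]
[1, 2, 1, 7]
[4, 9, 5]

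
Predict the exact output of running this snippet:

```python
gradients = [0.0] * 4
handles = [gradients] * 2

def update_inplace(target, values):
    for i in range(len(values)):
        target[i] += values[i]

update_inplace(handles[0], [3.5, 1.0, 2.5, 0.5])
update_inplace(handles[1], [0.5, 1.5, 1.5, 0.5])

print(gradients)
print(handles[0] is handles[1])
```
[4.0, 2.5, 4.0, 1.0]
True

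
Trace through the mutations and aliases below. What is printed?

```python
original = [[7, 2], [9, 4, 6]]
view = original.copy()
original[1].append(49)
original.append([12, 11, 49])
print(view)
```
[[7, 2], [9, 4, 6, 49]]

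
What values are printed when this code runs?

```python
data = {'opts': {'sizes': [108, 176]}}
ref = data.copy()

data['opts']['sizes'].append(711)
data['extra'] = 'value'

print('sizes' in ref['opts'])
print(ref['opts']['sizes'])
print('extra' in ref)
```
True
[108, 176, 711]
False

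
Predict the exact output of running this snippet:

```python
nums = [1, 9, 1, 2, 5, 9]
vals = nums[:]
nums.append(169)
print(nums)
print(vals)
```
[1, 9, 1, 2, 5, 9, 169]
[1, 9, 1, 2, 5, 9]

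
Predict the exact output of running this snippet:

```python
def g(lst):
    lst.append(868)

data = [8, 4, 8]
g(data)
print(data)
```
[8, 4, 8, 868]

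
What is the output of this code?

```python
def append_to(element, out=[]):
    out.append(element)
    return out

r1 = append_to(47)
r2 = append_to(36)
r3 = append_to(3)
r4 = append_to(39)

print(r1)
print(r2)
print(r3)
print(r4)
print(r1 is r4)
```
[47, 36, 3, 39]
[47, 36, 3, 39]
[47, 36, 3, 39]
[47, 36, 3, 39]
True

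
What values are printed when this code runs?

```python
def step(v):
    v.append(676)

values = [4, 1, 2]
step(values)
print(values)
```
[4, 1, 2, 676]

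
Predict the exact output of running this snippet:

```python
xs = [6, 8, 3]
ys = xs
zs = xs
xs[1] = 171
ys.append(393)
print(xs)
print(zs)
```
[6, 171, 3, 393]
[6, 171, 3, 393]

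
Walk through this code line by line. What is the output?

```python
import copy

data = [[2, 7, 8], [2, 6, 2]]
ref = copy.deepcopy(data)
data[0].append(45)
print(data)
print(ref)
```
[[2, 7, 8, 45], [2, 6, 2]]
[[2, 7, 8], [2, 6, 2]]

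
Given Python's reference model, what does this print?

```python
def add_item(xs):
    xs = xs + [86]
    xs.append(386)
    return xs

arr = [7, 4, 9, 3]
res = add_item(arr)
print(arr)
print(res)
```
[7, 4, 9, 3]
[7, 4, 9, 3, 86, 386]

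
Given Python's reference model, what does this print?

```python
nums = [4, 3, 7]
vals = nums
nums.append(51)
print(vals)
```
[4, 3, 7, 51]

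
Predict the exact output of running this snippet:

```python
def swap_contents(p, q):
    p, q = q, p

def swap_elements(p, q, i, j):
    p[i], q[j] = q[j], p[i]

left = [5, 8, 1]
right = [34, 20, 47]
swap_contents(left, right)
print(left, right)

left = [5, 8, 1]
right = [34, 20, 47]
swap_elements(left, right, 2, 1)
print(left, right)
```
[5, 8, 1] [34, 20, 47]
[5, 8, 20] [34, 1, 47]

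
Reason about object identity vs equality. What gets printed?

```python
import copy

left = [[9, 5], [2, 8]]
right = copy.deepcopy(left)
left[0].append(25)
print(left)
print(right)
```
[[9, 5, 25], [2, 8]]
[[9, 5], [2, 8]]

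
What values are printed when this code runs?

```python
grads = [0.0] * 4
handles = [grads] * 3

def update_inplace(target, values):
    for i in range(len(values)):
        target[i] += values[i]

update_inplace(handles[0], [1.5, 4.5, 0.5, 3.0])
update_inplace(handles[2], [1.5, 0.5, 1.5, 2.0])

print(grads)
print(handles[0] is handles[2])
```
[3.0, 5.0, 2.0, 5.0]
True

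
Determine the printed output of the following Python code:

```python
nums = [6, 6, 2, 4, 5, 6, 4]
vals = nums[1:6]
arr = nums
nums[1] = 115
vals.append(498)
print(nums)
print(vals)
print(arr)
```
[6, 115, 2, 4, 5, 6, 4]
[6, 2, 4, 5, 6, 498]
[6, 115, 2, 4, 5, 6, 4]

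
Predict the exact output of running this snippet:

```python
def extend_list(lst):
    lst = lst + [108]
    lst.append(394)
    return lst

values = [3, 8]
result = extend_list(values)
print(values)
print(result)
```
[3, 8]
[3, 8, 108, 394]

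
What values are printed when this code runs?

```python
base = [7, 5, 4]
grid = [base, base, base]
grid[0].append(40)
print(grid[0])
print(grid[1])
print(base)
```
[7, 5, 4, 40]
[7, 5, 4, 40]
[7, 5, 4, 40]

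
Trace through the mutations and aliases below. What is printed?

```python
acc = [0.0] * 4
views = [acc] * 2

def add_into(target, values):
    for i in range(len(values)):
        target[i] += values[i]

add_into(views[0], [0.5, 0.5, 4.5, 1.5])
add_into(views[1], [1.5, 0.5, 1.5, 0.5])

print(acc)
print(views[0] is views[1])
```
[2.0, 1.0, 6.0, 2.0]
True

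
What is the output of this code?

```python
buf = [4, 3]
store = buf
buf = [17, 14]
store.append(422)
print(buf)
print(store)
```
[17, 14]
[4, 3, 422]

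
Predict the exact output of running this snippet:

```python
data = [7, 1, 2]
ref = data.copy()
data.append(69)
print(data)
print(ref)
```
[7, 1, 2, 69]
[7, 1, 2]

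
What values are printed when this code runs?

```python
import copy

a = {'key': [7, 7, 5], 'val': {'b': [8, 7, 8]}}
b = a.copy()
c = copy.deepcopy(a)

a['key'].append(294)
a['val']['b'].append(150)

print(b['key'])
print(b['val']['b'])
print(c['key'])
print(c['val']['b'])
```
[7, 7, 5, 294]
[8, 7, 8, 150]
[7, 7, 5]
[8, 7, 8]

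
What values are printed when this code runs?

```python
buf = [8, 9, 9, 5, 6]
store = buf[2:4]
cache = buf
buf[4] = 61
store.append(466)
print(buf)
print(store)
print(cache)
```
[8, 9, 9, 5, 61]
[9, 5, 466]
[8, 9, 9, 5, 61]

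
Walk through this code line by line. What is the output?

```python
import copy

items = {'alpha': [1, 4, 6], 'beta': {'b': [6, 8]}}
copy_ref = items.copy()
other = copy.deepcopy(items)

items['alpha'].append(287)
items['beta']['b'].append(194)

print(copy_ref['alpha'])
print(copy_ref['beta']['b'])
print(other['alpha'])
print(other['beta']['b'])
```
[1, 4, 6, 287]
[6, 8, 194]
[1, 4, 6]
[6, 8]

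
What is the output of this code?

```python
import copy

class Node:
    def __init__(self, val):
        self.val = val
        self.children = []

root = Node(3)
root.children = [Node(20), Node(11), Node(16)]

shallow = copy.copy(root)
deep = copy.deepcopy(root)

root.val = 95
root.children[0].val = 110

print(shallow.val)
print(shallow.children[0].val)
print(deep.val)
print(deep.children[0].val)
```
3
110
3
20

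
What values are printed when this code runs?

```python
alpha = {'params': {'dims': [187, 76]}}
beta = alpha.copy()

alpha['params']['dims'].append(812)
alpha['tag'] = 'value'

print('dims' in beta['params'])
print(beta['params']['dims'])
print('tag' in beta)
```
True
[187, 76, 812]
False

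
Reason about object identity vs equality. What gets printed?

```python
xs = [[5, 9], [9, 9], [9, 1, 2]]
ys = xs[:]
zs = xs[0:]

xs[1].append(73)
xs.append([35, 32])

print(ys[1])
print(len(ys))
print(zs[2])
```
[9, 9, 73]
3
[9, 1, 2]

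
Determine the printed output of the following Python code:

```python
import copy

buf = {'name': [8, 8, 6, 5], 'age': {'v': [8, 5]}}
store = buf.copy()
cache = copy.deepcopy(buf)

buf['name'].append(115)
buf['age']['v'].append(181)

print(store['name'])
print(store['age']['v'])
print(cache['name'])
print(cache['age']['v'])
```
[8, 8, 6, 5, 115]
[8, 5, 181]
[8, 8, 6, 5]
[8, 5]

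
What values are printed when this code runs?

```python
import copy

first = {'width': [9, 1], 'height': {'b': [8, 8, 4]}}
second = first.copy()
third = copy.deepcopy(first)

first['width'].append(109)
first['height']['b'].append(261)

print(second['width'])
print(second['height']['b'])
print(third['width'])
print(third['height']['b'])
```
[9, 1, 109]
[8, 8, 4, 261]
[9, 1]
[8, 8, 4]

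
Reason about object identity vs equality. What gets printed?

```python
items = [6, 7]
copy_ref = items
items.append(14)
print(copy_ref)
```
[6, 7, 14]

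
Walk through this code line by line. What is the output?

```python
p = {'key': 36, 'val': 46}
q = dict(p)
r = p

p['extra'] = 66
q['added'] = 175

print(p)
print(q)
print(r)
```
{'key': 36, 'val': 46, 'extra': 66}
{'key': 36, 'val': 46, 'added': 175}
{'key': 36, 'val': 46, 'extra': 66}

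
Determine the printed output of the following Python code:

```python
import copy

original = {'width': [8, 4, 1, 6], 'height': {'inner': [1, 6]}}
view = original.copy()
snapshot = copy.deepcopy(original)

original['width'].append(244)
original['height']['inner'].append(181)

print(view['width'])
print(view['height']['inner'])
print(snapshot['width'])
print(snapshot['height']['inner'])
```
[8, 4, 1, 6, 244]
[1, 6, 181]
[8, 4, 1, 6]
[1, 6]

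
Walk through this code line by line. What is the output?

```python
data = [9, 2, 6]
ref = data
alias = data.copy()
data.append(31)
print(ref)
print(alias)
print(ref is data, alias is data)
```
[9, 2, 6, 31]
[9, 2, 6]
True False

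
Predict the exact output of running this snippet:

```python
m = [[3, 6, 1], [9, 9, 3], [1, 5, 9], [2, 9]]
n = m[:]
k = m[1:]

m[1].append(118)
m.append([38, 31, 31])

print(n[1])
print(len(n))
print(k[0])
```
[9, 9, 3, 118]
4
[9, 9, 3, 118]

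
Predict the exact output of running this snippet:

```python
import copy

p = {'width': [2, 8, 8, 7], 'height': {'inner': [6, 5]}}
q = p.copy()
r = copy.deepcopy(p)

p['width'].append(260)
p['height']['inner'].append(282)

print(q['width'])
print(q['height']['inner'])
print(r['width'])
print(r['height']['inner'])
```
[2, 8, 8, 7, 260]
[6, 5, 282]
[2, 8, 8, 7]
[6, 5]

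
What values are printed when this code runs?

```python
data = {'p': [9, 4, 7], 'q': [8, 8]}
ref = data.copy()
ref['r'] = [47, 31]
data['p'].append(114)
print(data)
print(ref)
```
{'p': [9, 4, 7, 114], 'q': [8, 8]}
{'p': [9, 4, 7, 114], 'q': [8, 8], 'r': [47, 31]}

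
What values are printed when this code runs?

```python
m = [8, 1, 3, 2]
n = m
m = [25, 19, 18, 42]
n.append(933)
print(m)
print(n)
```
[25, 19, 18, 42]
[8, 1, 3, 2, 933]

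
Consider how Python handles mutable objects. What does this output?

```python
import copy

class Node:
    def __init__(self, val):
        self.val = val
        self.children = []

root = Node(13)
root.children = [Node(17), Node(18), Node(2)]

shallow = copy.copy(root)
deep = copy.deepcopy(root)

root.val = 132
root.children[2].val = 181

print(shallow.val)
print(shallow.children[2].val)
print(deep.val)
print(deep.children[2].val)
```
13
181
13
2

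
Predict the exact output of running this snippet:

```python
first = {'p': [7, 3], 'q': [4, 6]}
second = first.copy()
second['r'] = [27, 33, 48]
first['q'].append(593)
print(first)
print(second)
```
{'p': [7, 3], 'q': [4, 6, 593]}
{'p': [7, 3], 'q': [4, 6, 593], 'r': [27, 33, 48]}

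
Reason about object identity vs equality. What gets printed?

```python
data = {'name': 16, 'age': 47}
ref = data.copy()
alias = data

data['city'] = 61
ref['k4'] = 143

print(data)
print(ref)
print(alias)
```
{'name': 16, 'age': 47, 'city': 61}
{'name': 16, 'age': 47, 'k4': 143}
{'name': 16, 'age': 47, 'city': 61}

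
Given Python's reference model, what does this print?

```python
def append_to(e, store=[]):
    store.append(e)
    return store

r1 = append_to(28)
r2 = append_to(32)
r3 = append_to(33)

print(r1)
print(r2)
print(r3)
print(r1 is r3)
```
[28, 32, 33]
[28, 32, 33]
[28, 32, 33]
True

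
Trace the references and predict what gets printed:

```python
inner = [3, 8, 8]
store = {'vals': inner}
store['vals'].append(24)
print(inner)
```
[3, 8, 8, 24]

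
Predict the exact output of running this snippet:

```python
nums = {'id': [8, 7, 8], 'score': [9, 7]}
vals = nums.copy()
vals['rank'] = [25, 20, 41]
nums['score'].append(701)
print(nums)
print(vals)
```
{'id': [8, 7, 8], 'score': [9, 7, 701]}
{'id': [8, 7, 8], 'score': [9, 7, 701], 'rank': [25, 20, 41]}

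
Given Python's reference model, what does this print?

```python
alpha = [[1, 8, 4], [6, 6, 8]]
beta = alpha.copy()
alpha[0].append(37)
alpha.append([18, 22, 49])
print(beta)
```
[[1, 8, 4, 37], [6, 6, 8]]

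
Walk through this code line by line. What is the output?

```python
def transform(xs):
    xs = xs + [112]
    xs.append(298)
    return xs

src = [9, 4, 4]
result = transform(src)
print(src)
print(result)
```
[9, 4, 4]
[9, 4, 4, 112, 298]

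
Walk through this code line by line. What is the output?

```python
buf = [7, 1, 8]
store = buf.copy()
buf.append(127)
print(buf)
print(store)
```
[7, 1, 8, 127]
[7, 1, 8]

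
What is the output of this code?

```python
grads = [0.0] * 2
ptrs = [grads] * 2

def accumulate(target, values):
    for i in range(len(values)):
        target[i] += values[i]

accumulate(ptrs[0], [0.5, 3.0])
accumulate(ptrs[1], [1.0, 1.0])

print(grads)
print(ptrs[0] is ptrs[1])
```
[1.5, 4.0]
True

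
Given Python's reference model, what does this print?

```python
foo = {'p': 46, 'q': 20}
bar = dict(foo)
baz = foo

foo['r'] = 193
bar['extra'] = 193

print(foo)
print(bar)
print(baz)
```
{'p': 46, 'q': 20, 'r': 193}
{'p': 46, 'q': 20, 'extra': 193}
{'p': 46, 'q': 20, 'r': 193}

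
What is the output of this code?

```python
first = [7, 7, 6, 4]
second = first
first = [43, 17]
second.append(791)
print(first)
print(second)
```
[43, 17]
[7, 7, 6, 4, 791]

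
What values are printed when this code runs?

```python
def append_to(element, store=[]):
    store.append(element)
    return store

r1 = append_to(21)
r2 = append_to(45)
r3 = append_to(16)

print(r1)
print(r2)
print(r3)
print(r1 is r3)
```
[21, 45, 16]
[21, 45, 16]
[21, 45, 16]
True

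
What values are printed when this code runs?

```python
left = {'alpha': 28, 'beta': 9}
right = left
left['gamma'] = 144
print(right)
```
{'alpha': 28, 'beta': 9, 'gamma': 144}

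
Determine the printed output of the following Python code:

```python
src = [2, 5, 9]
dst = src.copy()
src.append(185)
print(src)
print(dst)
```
[2, 5, 9, 185]
[2, 5, 9]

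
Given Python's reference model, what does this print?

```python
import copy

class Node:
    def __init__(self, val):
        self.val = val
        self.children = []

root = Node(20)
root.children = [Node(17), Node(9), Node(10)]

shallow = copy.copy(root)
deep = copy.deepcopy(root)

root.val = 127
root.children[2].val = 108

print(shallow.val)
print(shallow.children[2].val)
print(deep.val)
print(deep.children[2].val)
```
20
108
20
10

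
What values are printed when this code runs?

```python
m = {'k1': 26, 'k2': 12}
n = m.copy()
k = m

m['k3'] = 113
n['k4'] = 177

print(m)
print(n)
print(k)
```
{'k1': 26, 'k2': 12, 'k3': 113}
{'k1': 26, 'k2': 12, 'k4': 177}
{'k1': 26, 'k2': 12, 'k3': 113}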